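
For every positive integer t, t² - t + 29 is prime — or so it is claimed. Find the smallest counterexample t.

We need the least positive integer t for which t² - t + 29 is not prime.
t = 1: t² - t + 29 = 29, prime.
t = 2: t² - t + 29 = 31, prime.
t = 3: t² - t + 29 = 35 = 5 × 7, composite.
So t = 3 is the smallest counterexample.

t = 3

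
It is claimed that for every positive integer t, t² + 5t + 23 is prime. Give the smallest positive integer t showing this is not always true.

For t = 1, 2, 3, 4, …, 11, 12, 13 the conclusion holds.
t = 14: t² + 5t + 23 = 289 = 17 × 17, composite.
Hence t = 14 is a counterexample.

t = 14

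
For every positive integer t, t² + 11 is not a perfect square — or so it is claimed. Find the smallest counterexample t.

A counterexample is any positive integer t such that t² + 11 is a perfect square; we check each in order.
t = 1: 1² + 11 = 12, not a perfect square.
t = 2: 2² + 11 = 15, not a perfect square.
t = 3: 3² + 11 = 20, not a perfect square.
t = 4: 4² + 11 = 27, not a perfect square.
t = 5: 5² + 11 = 36 = 6², a perfect square.

t = 5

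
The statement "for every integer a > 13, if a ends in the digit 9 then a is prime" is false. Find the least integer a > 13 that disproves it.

We need the least integer a > 13 for which a ends in the digit 9 but a is not prime.
For a = 19, 29 the conclusion holds.
a = 39: 39 ends in 9; 39 = 3 × 13, composite.

a = 39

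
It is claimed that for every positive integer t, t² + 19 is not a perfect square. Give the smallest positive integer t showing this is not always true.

t = 9

The first 8 eligible values, up to t = 8, all satisfy the conclusion.
t = 9: 9² + 19 = 100 = 10², a perfect square.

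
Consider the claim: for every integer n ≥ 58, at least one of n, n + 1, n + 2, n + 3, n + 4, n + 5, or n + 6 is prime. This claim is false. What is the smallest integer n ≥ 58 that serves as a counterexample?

n = 90

Check each integer n ≥ 58 in order until n, n + 1, n + 2, n + 3, n + 4, n + 5, n + 6 are all composite.
For n = 58, 59, 60, 61, …, 87, 88, 89 the conclusion holds.
n = 90: 90 = 2 × 45; 91 = 7 × 13; 92 = 2 × 46; 93 = 3 × 31; 94 = 2 × 47; 95 = 5 × 19; 96 = 2 × 48 — all composite.
Hence n = 90 is a counterexample.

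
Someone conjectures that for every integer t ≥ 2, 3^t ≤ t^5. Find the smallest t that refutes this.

t = 11

Check each integer t ≥ 2 in order until 3^t > t^5.
The first 9 eligible values, up to t = 10, all satisfy the conclusion.
t = 11: 3^t = 177147 and t^5 = 161051, so 177147 > 161051.
So t = 11 is the smallest counterexample.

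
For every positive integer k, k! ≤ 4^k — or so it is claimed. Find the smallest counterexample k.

k = 9

Check each positive integer k in order until k! > 4^k.
The first 8 eligible values, up to k = 8, all satisfy the conclusion.
k = 9: k! = 362880 and 4^k = 262144, so 362880 > 262144.
So k = 9 is the smallest counterexample.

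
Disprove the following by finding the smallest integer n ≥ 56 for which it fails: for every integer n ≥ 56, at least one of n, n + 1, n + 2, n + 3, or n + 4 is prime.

n = 62

We need the least integer n ≥ 56 for which n, n + 1, n + 2, n + 3, n + 4 are all composite.
n = 56: 59 is prime.
n = 57: 59 is prime.
n = 58: 59 is prime.
n = 59: 59 is prime.
n = 60: 61 is prime.
n = 61: 61 is prime.
n = 62: 62 = 2 × 31; 63 = 3 × 21; 64 = 2 × 32; 65 = 5 × 13; 66 = 2 × 33 — all composite.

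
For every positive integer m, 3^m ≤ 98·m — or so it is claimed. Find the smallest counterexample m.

Check each positive integer m in order until 3^m > 98·m.
For m = 1, 2, 3, 4, 5 the conclusion holds.
m = 6: 3^m = 729 and 98·m = 588, so 729 > 588.
Hence m = 6 is a counterexample.

m = 6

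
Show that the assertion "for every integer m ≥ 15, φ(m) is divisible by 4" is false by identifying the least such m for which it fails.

m = 18

A counterexample is any integer m ≥ 15 such that φ(m) is not divisible by 4; we check each in order.
For m = 15, 16, 17 the conclusion holds.
m = 18: φ(18) = 6; 6 mod 4 = 2.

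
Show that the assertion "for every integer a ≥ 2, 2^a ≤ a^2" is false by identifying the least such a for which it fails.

a = 5

a = 2: 2^a = 4 and a^2 = 4, so 4 ≤ 4.
a = 3: 2^a = 8 and a^2 = 9, so 8 ≤ 9.
a = 4: 2^a = 16 and a^2 = 16, so 16 ≤ 16.
a = 5: 2^a = 32 and a^2 = 25, so 32 > 25.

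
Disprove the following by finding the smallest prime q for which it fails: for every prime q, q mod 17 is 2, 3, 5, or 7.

We need the least prime q for which the claim fails.
For q = 2, 3, 5, 7 the conclusion holds.
q = 11: 11 mod 17 = 11 — not in {2, 3, 5, 7}.

q = 11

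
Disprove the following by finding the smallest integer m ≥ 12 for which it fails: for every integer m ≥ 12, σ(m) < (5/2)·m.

m = 24

We need the least integer m ≥ 12 for which the claim fails.
The first 12 eligible values, up to m = 23, all satisfy the conclusion.
m = 24: σ(24) = 60; 60 ≥ 60.
Hence m = 24 is a counterexample.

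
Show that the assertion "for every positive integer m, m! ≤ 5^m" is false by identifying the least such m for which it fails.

We need the least positive integer m for which m! > 5^m.
For m = 1, 2, 3, 4, …, 9, 10, 11 the conclusion holds.
m = 12: m! = 479001600 and 5^m = 244140625, so 479001600 > 244140625.
So m = 12 is the smallest counterexample.

m = 12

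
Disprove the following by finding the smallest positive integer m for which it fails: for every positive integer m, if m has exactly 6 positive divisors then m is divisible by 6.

For m = 12, 18 the conclusion holds.
m = 20: τ(20) = 6; 20 mod 6 = 2.
So m = 20 is the smallest counterexample.

m = 20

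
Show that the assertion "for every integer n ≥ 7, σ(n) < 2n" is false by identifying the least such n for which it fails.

A counterexample is any integer n ≥ 7 such that the claim fails; we check each in order.
For n = 7, 8, 9, 10, 11 the conclusion holds.
n = 12: σ(12) = 28; 28 ≥ 24.

n = 12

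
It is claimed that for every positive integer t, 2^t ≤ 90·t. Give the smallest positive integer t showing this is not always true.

We need the least positive integer t for which 2^t > 90·t.
For t = 1, 2, 3, 4, 5, 6, 7, 8, 9 the conclusion holds.
t = 10: 2^t = 1024 and 90·t = 900, so 1024 > 900.
Hence t = 10 is a counterexample.

t = 10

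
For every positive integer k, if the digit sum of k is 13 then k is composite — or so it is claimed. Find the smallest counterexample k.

We need the least positive integer k for which the digit sum of k is 13 but k is prime.
For k = 49, 58 the conclusion holds.
k = 67: digit sum 13; 67 is prime, not composite.
Hence k = 67 is a counterexample.

k = 67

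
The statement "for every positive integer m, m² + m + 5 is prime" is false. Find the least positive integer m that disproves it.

m = 4

Check each positive integer m in order until m² + m + 5 is not prime.
m = 1: m² + m + 5 = 7, prime.
m = 2: m² + m + 5 = 11, prime.
m = 3: m² + m + 5 = 17, prime.
m = 4: m² + m + 5 = 25 = 5 × 5, composite.
Thus m = 4 disproves the claim, and no smaller m works.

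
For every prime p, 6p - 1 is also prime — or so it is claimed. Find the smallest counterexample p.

A counterexample is any prime p such that 6p - 1 is not prime; we check each in order.
p = 2: 6p - 1 = 11, prime.
p = 3: 6p - 1 = 17, prime.
p = 5: 6p - 1 = 29, prime.
p = 7: 6p - 1 = 41, prime.
p = 11: 6p - 1 = 65 = 5 × 13, not prime.
Thus p = 11 disproves the claim, and no smaller p works.

p = 11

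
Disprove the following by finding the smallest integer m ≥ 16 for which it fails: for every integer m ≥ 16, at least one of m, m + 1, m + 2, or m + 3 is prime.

m = 16: 17 is prime.
m = 17: 17 is prime.
m = 18: 19 is prime.
m = 19: 19 is prime.
m = 20: 23 is prime.
m = 21: 23 is prime.
m = 22: 23 is prime.
m = 23: 23 is prime.
m = 24: 24 = 2 × 12; 25 = 5 × 5; 26 = 2 × 13; 27 = 3 × 9 — all composite.
Thus m = 24 disproves the claim, and no smaller m works.

m = 24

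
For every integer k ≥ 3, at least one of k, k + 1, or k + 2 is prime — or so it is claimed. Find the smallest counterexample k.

k = 8

For k = 3, 4, 5, 6, 7 the conclusion holds.
k = 8: 8 = 2 × 4; 9 = 3 × 3; 10 = 2 × 5 — all composite.
So k = 8 is the smallest counterexample.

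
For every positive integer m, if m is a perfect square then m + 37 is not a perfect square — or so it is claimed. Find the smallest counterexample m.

A counterexample is any positive integer m such that m is a perfect square but m + 37 is a perfect square; we check each in order.
For m = 1, 4, 9, 16, …, 225, 256, 289 the conclusion holds.
m = 324: 324 = 18² and 324 + 37 = 361 = 19².
Hence m = 324 is a counterexample.

m = 324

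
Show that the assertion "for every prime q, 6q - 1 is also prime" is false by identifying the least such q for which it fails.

We need the least prime q for which 6q - 1 is not prime.
q = 2: 6q - 1 = 11, prime.
q = 3: 6q - 1 = 17, prime.
q = 5: 6q - 1 = 29, prime.
q = 7: 6q - 1 = 41, prime.
q = 11: 6q - 1 = 65 = 5 × 13, not prime.
So q = 11 is the smallest counterexample.

q = 11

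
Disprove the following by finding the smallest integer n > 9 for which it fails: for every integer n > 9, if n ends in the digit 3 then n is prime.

A counterexample is any integer n > 9 such that n ends in the digit 3 but n is not prime; we check each in order.
n = 13: 13 ends in 3 and is prime.
n = 23: 23 ends in 3 and is prime.
n = 33: 33 ends in 3; 33 = 3 × 11, composite.
Hence n = 33 is a counterexample.

n = 33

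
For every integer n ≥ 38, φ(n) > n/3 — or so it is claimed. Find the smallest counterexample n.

n = 42

A counterexample is any integer n ≥ 38 such that the claim fails; we check each in order.
n = 38: φ(38) = 18 and 38/3 = 38/3, so φ(38) > 38/3.
n = 39: φ(39) = 24 and 39/3 = 13, so φ(39) > 39/3.
n = 40: φ(40) = 16 and 40/3 = 40/3, so φ(40) > 40/3.
n = 41: φ(41) = 40 and 41/3 = 41/3, so φ(41) > 41/3.
n = 42: φ(42) = 12 and 42/3 = 14, so φ(42) ≤ 42/3.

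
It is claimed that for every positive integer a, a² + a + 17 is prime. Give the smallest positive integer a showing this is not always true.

a = 16

We need the least positive integer a for which a² + a + 17 is not prime.
The first 15 eligible values, up to a = 15, all satisfy the conclusion.
a = 16: a² + a + 17 = 289 = 17 × 17, composite.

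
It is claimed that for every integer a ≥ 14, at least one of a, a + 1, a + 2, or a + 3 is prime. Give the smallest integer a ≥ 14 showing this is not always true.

For a = 14, 15, 16, 17, 18, 19, 20, 21, 22, 23 the conclusion holds.
a = 24: 24 = 2 × 12; 25 = 5 × 5; 26 = 2 × 13; 27 = 3 × 9 — all composite.
So a = 24 is the smallest counterexample.

a = 24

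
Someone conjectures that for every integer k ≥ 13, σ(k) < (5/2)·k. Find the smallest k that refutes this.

Check each integer k ≥ 13 in order until the claim fails.
For k = 13, 14, 15, 16, …, 21, 22, 23 the conclusion holds.
k = 24: σ(24) = 60; 60 ≥ 60.
Thus k = 24 disproves the claim, and no smaller k works.

k = 24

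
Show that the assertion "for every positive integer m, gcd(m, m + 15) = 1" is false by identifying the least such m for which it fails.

Check each positive integer m in order until gcd(m, m + 15) > 1.
m = 1: gcd(1, 16) = 1.
m = 2: gcd(2, 17) = 1.
m = 3: gcd(3, 18) = 3.

m = 3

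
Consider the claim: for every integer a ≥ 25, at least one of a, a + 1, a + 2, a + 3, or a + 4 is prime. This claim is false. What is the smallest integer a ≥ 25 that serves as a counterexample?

We need the least integer a ≥ 25 for which a, a + 1, a + 2, a + 3, a + 4 are all composite.
The first 7 eligible values, up to a = 31, all satisfy the conclusion.
a = 32: 32 = 2 × 16; 33 = 3 × 11; 34 = 2 × 17; 35 = 5 × 7; 36 = 2 × 18 — all composite.
Thus a = 32 disproves the claim, and no smaller a works.

a = 32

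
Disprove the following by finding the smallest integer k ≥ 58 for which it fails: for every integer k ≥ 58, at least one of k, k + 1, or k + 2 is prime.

k = 58: 59 is prime.
k = 59: 59 is prime.
k = 60: 61 is prime.
k = 61: 61 is prime.
k = 62: 62 = 2 × 31; 63 = 3 × 21; 64 = 2 × 32 — all composite.
Thus k = 62 disproves the claim, and no smaller k works.

k = 62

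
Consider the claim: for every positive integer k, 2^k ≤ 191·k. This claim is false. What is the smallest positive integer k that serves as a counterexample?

k = 12

We need the least positive integer k for which 2^k > 191·k.
For k = 1, 2, 3, 4, …, 9, 10, 11 the conclusion holds.
k = 12: 2^k = 4096 and 191·k = 2292, so 4096 > 2292.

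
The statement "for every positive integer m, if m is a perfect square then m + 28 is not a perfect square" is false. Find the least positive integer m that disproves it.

Check each positive integer m in order until m is a perfect square but m + 28 is a perfect square.
The first 5 eligible values, up to m = 25, all satisfy the conclusion.
m = 36: 36 = 6² and 36 + 28 = 64 = 8².

m = 36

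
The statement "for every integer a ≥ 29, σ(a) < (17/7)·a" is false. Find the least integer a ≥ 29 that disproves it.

A counterexample is any integer a ≥ 29 such that the claim fails; we check each in order.
a = 29: σ(29) = 30; 30 < 493/7.
a = 30: σ(30) = 72; 72 < 510/7.
a = 31: σ(31) = 32; 32 < 527/7.
a = 32: σ(32) = 63; 63 < 544/7.
a = 33: σ(33) = 48; 48 < 561/7.
a = 34: σ(34) = 54; 54 < 578/7.
a = 35: σ(35) = 48; 48 < 85.
a = 36: σ(36) = 91; 91 ≥ 612/7.

a = 36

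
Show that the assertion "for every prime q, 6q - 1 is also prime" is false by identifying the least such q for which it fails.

The first 4 eligible values, up to q = 7, all satisfy the conclusion.
q = 11: 6q - 1 = 65 = 5 × 13, not prime.
Thus q = 11 disproves the claim, and no smaller q works.

q = 11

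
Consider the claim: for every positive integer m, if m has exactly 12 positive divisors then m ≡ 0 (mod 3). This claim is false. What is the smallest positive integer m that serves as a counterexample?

We need the least positive integer m for which m has exactly 12 positive divisors but the claim fails.
For m = 60, 72, 84, 90, 96, 108, 126, 132 the conclusion holds.
m = 140: τ(140) = 12; 140 ≡ 2 (mod 3).

m = 140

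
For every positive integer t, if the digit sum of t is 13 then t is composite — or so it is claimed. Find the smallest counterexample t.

A counterexample is any positive integer t such that the digit sum of t is 13 but t is prime; we check each in order.
t = 49: digit sum 13; 49 is composite.
t = 58: digit sum 13; 58 is composite.
t = 67: digit sum 13; 67 is prime, not composite.
Thus t = 67 disproves the claim, and no smaller t works.

t = 67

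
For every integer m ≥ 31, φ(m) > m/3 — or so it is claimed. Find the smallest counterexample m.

Check each integer m ≥ 31 in order until the claim fails.
The first 5 eligible values, up to m = 35, all satisfy the conclusion.
m = 36: φ(36) = 12 and 36/3 = 12, so φ(36) ≤ 36/3.

m = 36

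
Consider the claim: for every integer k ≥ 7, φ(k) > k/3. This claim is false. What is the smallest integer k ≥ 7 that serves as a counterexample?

For k = 7, 8, 9, 10, 11 the conclusion holds.
k = 12: φ(12) = 4 and 12/3 = 4, so φ(12) ≤ 12/3.

k = 12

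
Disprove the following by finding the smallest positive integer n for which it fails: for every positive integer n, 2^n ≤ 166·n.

Check each positive integer n in order until 2^n > 166·n.
The first 10 eligible values, up to n = 10, all satisfy the conclusion.
n = 11: 2^n = 2048 and 166·n = 1826, so 2048 > 1826.

n = 11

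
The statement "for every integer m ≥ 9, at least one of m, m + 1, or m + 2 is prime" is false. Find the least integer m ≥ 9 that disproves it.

m = 14

m = 9: 11 is prime.
m = 10: 11 is prime.
m = 11: 11 is prime.
m = 12: 13 is prime.
m = 13: 13 is prime.
m = 14: 14 = 2 × 7; 15 = 3 × 5; 16 = 2 × 8 — all composite.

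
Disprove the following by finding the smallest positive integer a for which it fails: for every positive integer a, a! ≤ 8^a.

a = 20

For a = 1, 2, 3, 4, …, 17, 18, 19 the conclusion holds.
a = 20: a! = 2432902008176640000 and 8^a = 1152921504606846976, so 2432902008176640000 > 1152921504606846976.
Hence a = 20 is a counterexample.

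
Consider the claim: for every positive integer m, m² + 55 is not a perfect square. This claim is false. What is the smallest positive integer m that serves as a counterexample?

m = 1: 1² + 55 = 56, not a perfect square.
m = 2: 2² + 55 = 59, not a perfect square.
m = 3: 3² + 55 = 64 = 8², a perfect square.
Hence m = 3 is a counterexample.

m = 3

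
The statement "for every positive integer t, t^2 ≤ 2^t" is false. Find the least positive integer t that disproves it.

Check each positive integer t in order until t^2 > 2^t.
For t = 1, 2 the conclusion holds.
t = 3: t^2 = 9 and 2^t = 8, so 9 > 8.

t = 3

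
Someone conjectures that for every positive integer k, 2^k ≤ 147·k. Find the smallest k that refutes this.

A counterexample is any positive integer k such that 2^k > 147·k; we check each in order.
For k = 1, 2, 3, 4, 5, 6, 7, 8, 9, 10 the conclusion holds.
k = 11: 2^k = 2048 and 147·k = 1617, so 2048 > 1617.
So k = 11 is the smallest counterexample.

k = 11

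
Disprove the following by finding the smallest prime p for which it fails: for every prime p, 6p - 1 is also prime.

p = 11

The first 4 eligible values, up to p = 7, all satisfy the conclusion.
p = 11: 6p - 1 = 65 = 5 × 13, not prime.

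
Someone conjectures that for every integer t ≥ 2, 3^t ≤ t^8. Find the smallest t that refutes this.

t = 23

Check each integer t ≥ 2 in order until 3^t > t^8.
The first 21 eligible values, up to t = 22, all satisfy the conclusion.
t = 23: 3^t = 94143178827 and t^8 = 78310985281, so 94143178827 > 78310985281.
Thus t = 23 disproves the claim, and no smaller t works.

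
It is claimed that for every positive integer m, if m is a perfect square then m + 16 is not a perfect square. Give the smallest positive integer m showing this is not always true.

m = 1: 1 + 16 = 17, not a perfect square.
m = 4: 4 + 16 = 20, not a perfect square.
m = 9: 9 = 3² and 9 + 16 = 25 = 5².
Thus m = 9 disproves the claim, and no smaller m works.

m = 9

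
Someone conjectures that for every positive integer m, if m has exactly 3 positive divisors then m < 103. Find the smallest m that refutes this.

m = 121

We need the least positive integer m for which m has exactly 3 positive divisors but the claim fails.
The first 4 eligible values, up to m = 49, all satisfy the conclusion.
m = 121: τ(121) = 3; 121 ≥ 103.
So m = 121 is the smallest counterexample.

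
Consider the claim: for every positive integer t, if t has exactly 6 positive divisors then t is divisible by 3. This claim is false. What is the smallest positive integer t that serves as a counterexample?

t = 20

t = 12: τ(12) = 6; 12 mod 3 = 0.
t = 18: τ(18) = 6; 18 mod 3 = 0.
t = 20: τ(20) = 6; 20 mod 3 = 2.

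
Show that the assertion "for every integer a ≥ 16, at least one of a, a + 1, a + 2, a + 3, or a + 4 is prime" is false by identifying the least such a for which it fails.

The first 8 eligible values, up to a = 23, all satisfy the conclusion.
a = 24: 24 = 2 × 12; 25 = 5 × 5; 26 = 2 × 13; 27 = 3 × 9; 28 = 2 × 14 — all composite.
Hence a = 24 is a counterexample.

a = 24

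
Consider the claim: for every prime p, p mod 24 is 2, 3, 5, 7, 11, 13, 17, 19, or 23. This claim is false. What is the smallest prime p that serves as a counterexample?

p = 73

A counterexample is any prime p such that the claim fails; we check each in order.
For p = 2, 3, 5, 7, …, 61, 67, 71 the conclusion holds.
p = 73: 73 mod 24 = 1 — not in {2, 3, 5, 7, 11, 13, 17, 19, 23}.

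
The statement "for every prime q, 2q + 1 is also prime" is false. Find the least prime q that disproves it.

q = 7

Check each prime q in order until 2q + 1 is not prime.
q = 2: 2q + 1 = 5, prime.
q = 3: 2q + 1 = 7, prime.
q = 5: 2q + 1 = 11, prime.
q = 7: 2q + 1 = 15 = 3 × 5, not prime.
Thus q = 7 disproves the claim, and no smaller q works.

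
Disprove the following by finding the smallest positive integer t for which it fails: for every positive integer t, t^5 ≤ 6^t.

Check each positive integer t in order until t^5 > 6^t.
For t = 1, 2 the conclusion holds.
t = 3: t^5 = 243 and 6^t = 216, so 243 > 216.

t = 3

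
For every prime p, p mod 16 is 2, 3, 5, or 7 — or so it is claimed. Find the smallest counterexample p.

p = 11

For p = 2, 3, 5, 7 the conclusion holds.
p = 11: 11 mod 16 = 11 — not in {2, 3, 5, 7}.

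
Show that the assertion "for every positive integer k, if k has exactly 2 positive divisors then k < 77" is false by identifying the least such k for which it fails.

We need the least positive integer k for which k has exactly 2 positive divisors but the claim fails.
For k = 2, 3, 5, 7, …, 67, 71, 73 the conclusion holds.
k = 79: τ(79) = 2; 79 ≥ 77.
Thus k = 79 disproves the claim, and no smaller k works.

k = 79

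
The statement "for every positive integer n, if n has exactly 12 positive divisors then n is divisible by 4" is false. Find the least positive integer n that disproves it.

n = 90

A counterexample is any positive integer n such that n has exactly 12 positive divisors but n is not divisible by 4; we check each in order.
For n = 60, 72, 84 the conclusion holds.
n = 90: τ(90) = 12; 90 mod 4 = 2.
So n = 90 is the smallest counterexample.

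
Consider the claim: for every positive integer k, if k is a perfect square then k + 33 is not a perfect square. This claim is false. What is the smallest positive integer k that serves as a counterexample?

k = 16

For k = 1, 4, 9 the conclusion holds.
k = 16: 16 = 4² and 16 + 33 = 49 = 7².
Thus k = 16 disproves the claim, and no smaller k works.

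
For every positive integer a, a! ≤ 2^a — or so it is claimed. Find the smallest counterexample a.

Check each positive integer a in order until a! > 2^a.
a = 1: a! = 1 and 2^a = 2, so 1 ≤ 2.
a = 2: a! = 2 and 2^a = 4, so 2 ≤ 4.
a = 3: a! = 6 and 2^a = 8, so 6 ≤ 8.
a = 4: a! = 24 and 2^a = 16, so 24 > 16.
So a = 4 is the smallest counterexample.

a = 4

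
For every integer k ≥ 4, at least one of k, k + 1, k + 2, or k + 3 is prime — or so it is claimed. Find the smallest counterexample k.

k = 24

We need the least integer k ≥ 4 for which k, k + 1, k + 2, k + 3 are all composite.
For k = 4, 5, 6, 7, …, 21, 22, 23 the conclusion holds.
k = 24: 24 = 2 × 12; 25 = 5 × 5; 26 = 2 × 13; 27 = 3 × 9 — all composite.
Hence k = 24 is a counterexample.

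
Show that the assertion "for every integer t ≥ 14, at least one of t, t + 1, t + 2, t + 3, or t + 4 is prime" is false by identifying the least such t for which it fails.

t = 24

Check each integer t ≥ 14 in order until t, t + 1, t + 2, t + 3, t + 4 are all composite.
For t = 14, 15, 16, 17, 18, 19, 20, 21, 22, 23 the conclusion holds.
t = 24: 24 = 2 × 12; 25 = 5 × 5; 26 = 2 × 13; 27 = 3 × 9; 28 = 2 × 14 — all composite.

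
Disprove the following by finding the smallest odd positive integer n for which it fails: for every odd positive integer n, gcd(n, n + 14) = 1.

For n = 1, 3, 5 the conclusion holds.
n = 7: gcd(7, 21) = 7.

n = 7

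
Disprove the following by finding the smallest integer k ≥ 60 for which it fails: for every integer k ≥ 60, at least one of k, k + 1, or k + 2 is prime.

We need the least integer k ≥ 60 for which k, k + 1, k + 2 are all composite.
For k = 60, 61 the conclusion holds.
k = 62: 62 = 2 × 31; 63 = 3 × 21; 64 = 2 × 32 — all composite.

k = 62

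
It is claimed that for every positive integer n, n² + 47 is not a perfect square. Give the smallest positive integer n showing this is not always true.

A counterexample is any positive integer n such that n² + 47 is a perfect square; we check each in order.
The first 22 eligible values, up to n = 22, all satisfy the conclusion.
n = 23: 23² + 47 = 576 = 24², a perfect square.

n = 23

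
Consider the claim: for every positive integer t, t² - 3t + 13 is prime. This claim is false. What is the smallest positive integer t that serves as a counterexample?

t = 12

We need the least positive integer t for which t² - 3t + 13 is not prime.
The first 11 eligible values, up to t = 11, all satisfy the conclusion.
t = 12: t² - 3t + 13 = 121 = 11 × 11, composite.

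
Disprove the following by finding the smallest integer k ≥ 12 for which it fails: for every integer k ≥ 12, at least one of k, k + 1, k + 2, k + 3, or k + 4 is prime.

k = 24

Check each integer k ≥ 12 in order until k, k + 1, k + 2, k + 3, k + 4 are all composite.
The first 12 eligible values, up to k = 23, all satisfy the conclusion.
k = 24: 24 = 2 × 12; 25 = 5 × 5; 26 = 2 × 13; 27 = 3 × 9; 28 = 2 × 14 — all composite.
So k = 24 is the smallest counterexample.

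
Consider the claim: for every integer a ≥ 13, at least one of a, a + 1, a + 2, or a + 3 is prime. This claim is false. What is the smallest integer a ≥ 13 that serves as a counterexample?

Check each integer a ≥ 13 in order until a, a + 1, a + 2, a + 3 are all composite.
For a = 13, 14, 15, 16, …, 21, 22, 23 the conclusion holds.
a = 24: 24 = 2 × 12; 25 = 5 × 5; 26 = 2 × 13; 27 = 3 × 9 — all composite.
Thus a = 24 disproves the claim, and no smaller a works.

a = 24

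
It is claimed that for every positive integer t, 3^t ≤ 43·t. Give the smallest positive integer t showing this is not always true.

A counterexample is any positive integer t such that 3^t > 43·t; we check each in order.
t = 1: 3^t = 3 and 43·t = 43, so 3 ≤ 43.
t = 2: 3^t = 9 and 43·t = 86, so 9 ≤ 86.
t = 3: 3^t = 27 and 43·t = 129, so 27 ≤ 129.
t = 4: 3^t = 81 and 43·t = 172, so 81 ≤ 172.
t = 5: 3^t = 243 and 43·t = 215, so 243 > 215.
Thus t = 5 disproves the claim, and no smaller t works.

t = 5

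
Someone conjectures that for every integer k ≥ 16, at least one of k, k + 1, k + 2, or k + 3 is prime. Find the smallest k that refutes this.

k = 24

We need the least integer k ≥ 16 for which k, k + 1, k + 2, k + 3 are all composite.
k = 16: 17 is prime.
k = 17: 17 is prime.
k = 18: 19 is prime.
k = 19: 19 is prime.
k = 20: 23 is prime.
k = 21: 23 is prime.
k = 22: 23 is prime.
k = 23: 23 is prime.
k = 24: 24 = 2 × 12; 25 = 5 × 5; 26 = 2 × 13; 27 = 3 × 9 — all composite.
Hence k = 24 is a counterexample.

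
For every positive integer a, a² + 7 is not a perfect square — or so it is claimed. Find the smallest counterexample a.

a = 3

a = 1: 1² + 7 = 8, not a perfect square.
a = 2: 2² + 7 = 11, not a perfect square.
a = 3: 3² + 7 = 16 = 4², a perfect square.
Hence a = 3 is a counterexample.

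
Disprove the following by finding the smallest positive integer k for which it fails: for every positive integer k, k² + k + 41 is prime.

We need the least positive integer k for which k² + k + 41 is not prime.
For k = 1, 2, 3, 4, …, 37, 38, 39 the conclusion holds.
k = 40: k² + k + 41 = 1681 = 41 × 41, composite.
So k = 40 is the smallest counterexample.

k = 40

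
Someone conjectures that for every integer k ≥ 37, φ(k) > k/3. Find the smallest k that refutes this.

k = 37: φ(37) = 36 and 37/3 = 37/3, so φ(37) > 37/3.
k = 38: φ(38) = 18 and 38/3 = 38/3, so φ(38) > 38/3.
k = 39: φ(39) = 24 and 39/3 = 13, so φ(39) > 39/3.
k = 40: φ(40) = 16 and 40/3 = 40/3, so φ(40) > 40/3.
k = 41: φ(41) = 40 and 41/3 = 41/3, so φ(41) > 41/3.
k = 42: φ(42) = 12 and 42/3 = 14, so φ(42) ≤ 42/3.

k = 42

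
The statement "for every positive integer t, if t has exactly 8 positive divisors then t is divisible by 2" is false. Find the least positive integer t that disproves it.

t = 105

Check each positive integer t in order until t has exactly 8 positive divisors but t is not divisible by 2.
The first 12 eligible values, up to t = 104, all satisfy the conclusion.
t = 105: τ(105) = 8; 105 mod 2 = 1.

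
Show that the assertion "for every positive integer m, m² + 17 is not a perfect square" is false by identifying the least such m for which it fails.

Check each positive integer m in order until m² + 17 is a perfect square.
The first 7 eligible values, up to m = 7, all satisfy the conclusion.
m = 8: 8² + 17 = 81 = 9², a perfect square.
So m = 8 is the smallest counterexample.

m = 8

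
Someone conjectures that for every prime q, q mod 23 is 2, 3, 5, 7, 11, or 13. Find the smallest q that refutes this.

q = 17

Check each prime q in order until the claim fails.
For q = 2, 3, 5, 7, 11, 13 the conclusion holds.
q = 17: 17 mod 23 = 17 — not in {2, 3, 5, 7, 11, 13}.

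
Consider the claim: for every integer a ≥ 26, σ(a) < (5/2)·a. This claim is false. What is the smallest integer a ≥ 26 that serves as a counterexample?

A counterexample is any integer a ≥ 26 such that the claim fails; we check each in order.
For a = 26, 27, 28, 29, 30, 31, 32, 33, 34, 35 the conclusion holds.
a = 36: σ(36) = 91; 91 ≥ 90.
So a = 36 is the smallest counterexample.

a = 36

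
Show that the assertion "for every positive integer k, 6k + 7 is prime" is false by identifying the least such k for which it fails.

k = 3

k = 1: 6k + 7 = 13, prime.
k = 2: 6k + 7 = 19, prime.
k = 3: 6k + 7 = 25 = 5 × 5, composite.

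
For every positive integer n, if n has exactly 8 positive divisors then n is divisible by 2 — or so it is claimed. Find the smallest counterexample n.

n = 105

A counterexample is any positive integer n such that n has exactly 8 positive divisors but n is not divisible by 2; we check each in order.
The first 12 eligible values, up to n = 104, all satisfy the conclusion.
n = 105: τ(105) = 8; 105 mod 2 = 1.
Hence n = 105 is a counterexample.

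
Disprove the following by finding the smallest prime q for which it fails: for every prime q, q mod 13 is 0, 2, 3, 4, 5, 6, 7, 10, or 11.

q = 47

For q = 2, 3, 5, 7, …, 37, 41, 43 the conclusion holds.
q = 47: 47 mod 13 = 8 — not in {0, 2, 3, 4, 5, 6, 7, 10, 11}.
Thus q = 47 disproves the claim, and no smaller q works.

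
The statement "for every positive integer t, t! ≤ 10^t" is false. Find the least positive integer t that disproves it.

t = 25

For t = 1, 2, 3, 4, …, 22, 23, 24 the conclusion holds.
t = 25: t! = 15511210043330985984000000 and 10^t = 10000000000000000000000000, so 15511210043330985984000000 > 10000000000000000000000000.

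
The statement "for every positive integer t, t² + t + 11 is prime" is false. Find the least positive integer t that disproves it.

A counterexample is any positive integer t such that t² + t + 11 is not prime; we check each in order.
For t = 1, 2, 3, 4, 5, 6, 7, 8, 9 the conclusion holds.
t = 10: t² + t + 11 = 121 = 11 × 11, composite.

t = 10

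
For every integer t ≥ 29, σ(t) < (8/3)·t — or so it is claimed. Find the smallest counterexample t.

t = 60

Check each integer t ≥ 29 in order until the claim fails.
For t = 29, 30, 31, 32, …, 57, 58, 59 the conclusion holds.
t = 60: σ(60) = 168; 168 ≥ 160.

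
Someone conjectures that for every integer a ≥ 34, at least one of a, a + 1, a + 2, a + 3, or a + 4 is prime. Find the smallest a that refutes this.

a = 48

Check each integer a ≥ 34 in order until a, a + 1, a + 2, a + 3, a + 4 are all composite.
For a = 34, 35, 36, 37, …, 45, 46, 47 the conclusion holds.
a = 48: 48 = 2 × 24; 49 = 7 × 7; 50 = 2 × 25; 51 = 3 × 17; 52 = 2 × 26 — all composite.
Thus a = 48 disproves the claim, and no smaller a works.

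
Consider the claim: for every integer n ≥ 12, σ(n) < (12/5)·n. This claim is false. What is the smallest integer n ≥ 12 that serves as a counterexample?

We need the least integer n ≥ 12 for which the claim fails.
The first 12 eligible values, up to n = 23, all satisfy the conclusion.
n = 24: σ(24) = 60; 60 ≥ 288/5.

n = 24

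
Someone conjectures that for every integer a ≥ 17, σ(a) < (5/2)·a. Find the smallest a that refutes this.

A counterexample is any integer a ≥ 17 such that the claim fails; we check each in order.
a = 17: σ(17) = 18; 18 < 85/2.
a = 18: σ(18) = 39; 39 < 45.
a = 19: σ(19) = 20; 20 < 95/2.
a = 20: σ(20) = 42; 42 < 50.
a = 21: σ(21) = 32; 32 < 105/2.
a = 22: σ(22) = 36; 36 < 55.
a = 23: σ(23) = 24; 24 < 115/2.
a = 24: σ(24) = 60; 60 ≥ 60.
Thus a = 24 disproves the claim, and no smaller a works.

a = 24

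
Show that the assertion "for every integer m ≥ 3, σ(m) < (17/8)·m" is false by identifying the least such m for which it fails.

We need the least integer m ≥ 3 for which the claim fails.
For m = 3, 4, 5, 6, 7, 8, 9, 10, 11 the conclusion holds.
m = 12: σ(12) = 28; 28 ≥ 51/2.
So m = 12 is the smallest counterexample.

m = 12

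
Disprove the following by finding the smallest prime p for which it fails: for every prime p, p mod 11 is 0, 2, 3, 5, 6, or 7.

p = 19

A counterexample is any prime p such that the claim fails; we check each in order.
For p = 2, 3, 5, 7, 11, 13, 17 the conclusion holds.
p = 19: 19 mod 11 = 8 — not in {0, 2, 3, 5, 6, 7}.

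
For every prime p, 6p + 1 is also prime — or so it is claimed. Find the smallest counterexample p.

Check each prime p in order until 6p + 1 is not prime.
p = 2: 6p + 1 = 13, prime.
p = 3: 6p + 1 = 19, prime.
p = 5: 6p + 1 = 31, prime.
p = 7: 6p + 1 = 43, prime.
p = 11: 6p + 1 = 67, prime.
p = 13: 6p + 1 = 79, prime.
p = 17: 6p + 1 = 103, prime.
p = 19: 6p + 1 = 115 = 5 × 23, not prime.
So p = 19 is the smallest counterexample.

p = 19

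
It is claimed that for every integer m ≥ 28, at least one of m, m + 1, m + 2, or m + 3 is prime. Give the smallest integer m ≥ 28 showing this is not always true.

We need the least integer m ≥ 28 for which m, m + 1, m + 2, m + 3 are all composite.
m = 28: 29 is prime.
m = 29: 29 is prime.
m = 30: 31 is prime.
m = 31: 31 is prime.
m = 32: 32 = 2 × 16; 33 = 3 × 11; 34 = 2 × 17; 35 = 5 × 7 — all composite.
So m = 32 is the smallest counterexample.

m = 32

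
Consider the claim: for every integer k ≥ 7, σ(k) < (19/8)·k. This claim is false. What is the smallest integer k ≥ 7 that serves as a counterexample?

For k = 7, 8, 9, 10, …, 21, 22, 23 the conclusion holds.
k = 24: σ(24) = 60; 60 ≥ 57.

k = 24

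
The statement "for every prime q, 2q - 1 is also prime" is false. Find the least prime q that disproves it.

Check each prime q in order until 2q - 1 is not prime.
For q = 2, 3 the conclusion holds.
q = 5: 2q - 1 = 9 = 3 × 3, not prime.

q = 5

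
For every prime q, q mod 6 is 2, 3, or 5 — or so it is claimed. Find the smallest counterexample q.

q = 7

q = 2: 2 mod 6 = 2.
q = 3: 3 mod 6 = 3.
q = 5: 5 mod 6 = 5.
q = 7: 7 mod 6 = 1 — not in {2, 3, 5}.
Thus q = 7 disproves the claim, and no smaller q works.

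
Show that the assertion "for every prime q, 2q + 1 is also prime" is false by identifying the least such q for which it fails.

q = 7

We need the least prime q for which 2q + 1 is not prime.
q = 2: 2q + 1 = 5, prime.
q = 3: 2q + 1 = 7, prime.
q = 5: 2q + 1 = 11, prime.
q = 7: 2q + 1 = 15 = 3 × 5, not prime.
Hence q = 7 is a counterexample.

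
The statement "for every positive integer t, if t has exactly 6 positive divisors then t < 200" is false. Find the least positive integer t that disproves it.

t = 207

Check each positive integer t in order until t has exactly 6 positive divisors but the claim fails.
The first 27 eligible values, up to t = 188, all satisfy the conclusion.
t = 207: τ(207) = 6; 207 ≥ 200.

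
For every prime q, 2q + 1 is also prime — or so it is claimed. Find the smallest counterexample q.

A counterexample is any prime q such that 2q + 1 is not prime; we check each in order.
q = 2: 2q + 1 = 5, prime.
q = 3: 2q + 1 = 7, prime.
q = 5: 2q + 1 = 11, prime.
q = 7: 2q + 1 = 15 = 3 × 5, not prime.

q = 7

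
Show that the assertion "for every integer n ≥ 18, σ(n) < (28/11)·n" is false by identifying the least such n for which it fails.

We need the least integer n ≥ 18 for which the claim fails.
For n = 18, 19, 20, 21, …, 45, 46, 47 the conclusion holds.
n = 48: σ(48) = 124; 124 ≥ 1344/11.

n = 48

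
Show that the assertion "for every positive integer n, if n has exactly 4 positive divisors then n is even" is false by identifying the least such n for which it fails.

For n = 6, 8, 10, 14 the conclusion holds.
n = 15: divisors of 15: 1, 3, 5, 15; 15 is odd.
So n = 15 is the smallest counterexample.

n = 15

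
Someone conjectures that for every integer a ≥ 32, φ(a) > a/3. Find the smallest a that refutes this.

We need the least integer a ≥ 32 for which the claim fails.
a = 32: φ(32) = 16 and 32/3 = 32/3, so φ(32) > 32/3.
a = 33: φ(33) = 20 and 33/3 = 11, so φ(33) > 33/3.
a = 34: φ(34) = 16 and 34/3 = 34/3, so φ(34) > 34/3.
a = 35: φ(35) = 24 and 35/3 = 35/3, so φ(35) > 35/3.
a = 36: φ(36) = 12 and 36/3 = 12, so φ(36) ≤ 36/3.
Thus a = 36 disproves the claim, and no smaller a works.

a = 36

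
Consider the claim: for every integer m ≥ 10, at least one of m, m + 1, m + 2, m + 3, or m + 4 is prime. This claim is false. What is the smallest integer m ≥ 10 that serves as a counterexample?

m = 24

The first 14 eligible values, up to m = 23, all satisfy the conclusion.
m = 24: 24 = 2 × 12; 25 = 5 × 5; 26 = 2 × 13; 27 = 3 × 9; 28 = 2 × 14 — all composite.
So m = 24 is the smallest counterexample.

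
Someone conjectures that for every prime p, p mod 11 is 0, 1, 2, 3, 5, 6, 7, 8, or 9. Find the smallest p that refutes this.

p = 37

For p = 2, 3, 5, 7, …, 23, 29, 31 the conclusion holds.
p = 37: 37 mod 11 = 4 — not in {0, 1, 2, 3, 5, 6, 7, 8, 9}.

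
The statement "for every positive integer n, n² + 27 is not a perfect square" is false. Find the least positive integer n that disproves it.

n = 3

n = 1: 1² + 27 = 28, not a perfect square.
n = 2: 2² + 27 = 31, not a perfect square.
n = 3: 3² + 27 = 36 = 6², a perfect square.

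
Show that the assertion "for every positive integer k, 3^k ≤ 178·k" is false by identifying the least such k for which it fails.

k = 7

For k = 1, 2, 3, 4, 5, 6 the conclusion holds.
k = 7: 3^k = 2187 and 178·k = 1246, so 2187 > 1246.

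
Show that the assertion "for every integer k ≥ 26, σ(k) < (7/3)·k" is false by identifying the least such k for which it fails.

We need the least integer k ≥ 26 for which the claim fails.
The first 4 eligible values, up to k = 29, all satisfy the conclusion.
k = 30: σ(30) = 72; 72 ≥ 70.
Hence k = 30 is a counterexample.

k = 30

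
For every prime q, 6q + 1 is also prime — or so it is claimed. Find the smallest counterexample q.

The first 7 eligible values, up to q = 17, all satisfy the conclusion.
q = 19: 6q + 1 = 115 = 5 × 23, not prime.

q = 19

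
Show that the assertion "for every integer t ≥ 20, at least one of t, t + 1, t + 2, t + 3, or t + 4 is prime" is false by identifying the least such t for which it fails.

Check each integer t ≥ 20 in order until t, t + 1, t + 2, t + 3, t + 4 are all composite.
For t = 20, 21, 22, 23 the conclusion holds.
t = 24: 24 = 2 × 12; 25 = 5 × 5; 26 = 2 × 13; 27 = 3 × 9; 28 = 2 × 14 — all composite.
So t = 24 is the smallest counterexample.

t = 24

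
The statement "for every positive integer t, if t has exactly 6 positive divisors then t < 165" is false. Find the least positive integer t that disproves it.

t = 171

We need the least positive integer t for which t has exactly 6 positive divisors but the claim fails.
For t = 12, 18, 20, 28, …, 148, 153, 164 the conclusion holds.
t = 171: τ(171) = 6; 171 ≥ 165.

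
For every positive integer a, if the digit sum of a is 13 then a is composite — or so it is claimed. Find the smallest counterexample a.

a = 67

A counterexample is any positive integer a such that the digit sum of a is 13 but a is prime; we check each in order.
a = 49: digit sum 13; 49 is composite.
a = 58: digit sum 13; 58 is composite.
a = 67: digit sum 13; 67 is prime, not composite.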